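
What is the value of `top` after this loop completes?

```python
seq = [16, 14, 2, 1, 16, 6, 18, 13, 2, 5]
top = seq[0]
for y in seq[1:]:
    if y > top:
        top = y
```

Let's trace through this code step by step.

Initialize: seq = [16, 14, 2, 1, 16, 6, 18, 13, 2, 5]
Initialize: top = 16
Entering loop: for y in seq[1:]:
After iteration 1: y = 14, top = 16
After iteration 2: y = 2, top = 16
After iteration 3: y = 1, top = 16
After iteration 4: y = 16, top = 16
After iteration 5: y = 6, top = 16
After iteration 6: y = 18, top = 18
After iteration 7: y = 13, top = 18
After iteration 8: y = 2, top = 18
After iteration 9: y = 5, top = 18
Loop ends.

Final answer: 18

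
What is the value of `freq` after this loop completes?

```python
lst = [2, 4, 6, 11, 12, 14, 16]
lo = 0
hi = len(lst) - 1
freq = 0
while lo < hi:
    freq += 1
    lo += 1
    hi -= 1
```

Let's trace through this code step by step.

Initialize: lst = [2, 4, 6, 11, 12, 14, 16]
Initialize: lo = 0
Initialize: hi = 6
Initialize: freq = 0
Entering loop: while lo < hi:
After iteration 1: lo = 1, hi = 5, freq = 1
After iteration 2: lo = 2, hi = 4, freq = 2
After iteration 3: lo = 3, hi = 3, freq = 3
Loop ends.

Final answer: 3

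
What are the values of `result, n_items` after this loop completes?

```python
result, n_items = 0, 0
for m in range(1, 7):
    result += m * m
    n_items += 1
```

Let's trace through this code step by step.

Initialize: result = 0
Initialize: n_items = 0
Entering loop: for m in range(1, 7):
After iteration 1: m = 1, result = 1, n_items = 1
After iteration 2: m = 2, result = 5, n_items = 2
After iteration 3: m = 3, result = 14, n_items = 3
After iteration 4: m = 4, result = 30, n_items = 4
After iteration 5: m = 5, result = 55, n_items = 5
After iteration 6: m = 6, result = 91, n_items = 6
Loop ends.

Final answer: 91, 6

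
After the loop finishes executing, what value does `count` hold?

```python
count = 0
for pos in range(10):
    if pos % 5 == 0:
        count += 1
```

Let's trace through this code step by step.

Initialize: count = 0
Entering loop: for pos in range(10):
After iteration 1: pos = 0, count = 1
After iteration 2: pos = 1, count = 1
After iteration 3: pos = 2, count = 1
After iteration 4: pos = 3, count = 1
After iteration 5: pos = 4, count = 1
After iteration 6: pos = 5, count = 2
After iteration 7: pos = 6, count = 2
After iteration 8: pos = 7, count = 2
After iteration 9: pos = 8, count = 2
After iteration 10: pos = 9, count = 2
Loop ends.

Final answer: 2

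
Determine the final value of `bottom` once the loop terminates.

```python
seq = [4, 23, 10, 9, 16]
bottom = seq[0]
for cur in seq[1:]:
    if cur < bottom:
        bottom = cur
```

Let's trace through this code step by step.

Initialize: seq = [4, 23, 10, 9, 16]
Initialize: bottom = 4
Entering loop: for cur in seq[1:]:
After iteration 1: cur = 23, bottom = 4
After iteration 2: cur = 10, bottom = 4
After iteration 3: cur = 9, bottom = 4
After iteration 4: cur = 16, bottom = 4
Loop ends.

Final answer: 4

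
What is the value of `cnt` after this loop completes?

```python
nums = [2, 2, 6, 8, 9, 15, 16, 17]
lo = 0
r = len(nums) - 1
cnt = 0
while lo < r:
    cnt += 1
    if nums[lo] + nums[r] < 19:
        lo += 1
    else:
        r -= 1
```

Let's trace through this code step by step.

Initialize: nums = [2, 2, 6, 8, 9, 15, 16, 17]
Initialize: lo = 0
Initialize: r = 7
Initialize: cnt = 0
Entering loop: while lo < r:
After iteration 1: lo = 0, r = 6, cnt = 1
After iteration 2: lo = 1, r = 6, cnt = 2
After iteration 3: lo = 2, r = 6, cnt = 3
After iteration 4: lo = 2, r = 5, cnt = 4
After iteration 5: lo = 2, r = 4, cnt = 5
After iteration 6: lo = 3, r = 4, cnt = 6
After iteration 7: lo = 4, r = 4, cnt = 7
Loop ends.

Final answer: 7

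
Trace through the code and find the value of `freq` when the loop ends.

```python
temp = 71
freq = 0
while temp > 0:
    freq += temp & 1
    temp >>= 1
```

Let's trace through this code step by step.

Initialize: temp = 71
Initialize: freq = 0
Entering loop: while temp > 0:
After iteration 1: temp = 35, freq = 1
After iteration 2: temp = 17, freq = 2
After iteration 3: temp = 8, freq = 3
After iteration 4: temp = 4, freq = 3
After iteration 5: temp = 2, freq = 3
After iteration 6: temp = 1, freq = 3
After iteration 7: temp = 0, freq = 4
Loop ends.

Final answer: 4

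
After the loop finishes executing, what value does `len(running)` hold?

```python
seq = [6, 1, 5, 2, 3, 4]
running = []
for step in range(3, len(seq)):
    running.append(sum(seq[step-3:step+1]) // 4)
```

Let's trace through this code step by step.

Initialize: seq = [6, 1, 5, 2, 3, 4]
Initialize: running = []
Entering loop: for step in range(3, len(seq)):
After iteration 1: step = 3, running = [3]
After iteration 2: step = 4, running = [3, 2]
After iteration 3: step = 5, running = [3, 2, 3]
Loop ends.
len(running) = 3

Final answer: 3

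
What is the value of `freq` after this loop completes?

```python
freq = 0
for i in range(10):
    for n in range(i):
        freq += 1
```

Let's trace through this code step by step.

Initialize: freq = 0
Entering loop: for i in range(10):
After iteration 1: i = 0, freq = 0
After iteration 2: i = 1, freq = 1, n = 0
After iteration 3: i = 2, freq = 3, n = 1
After iteration 4: i = 3, freq = 6, n = 2
After iteration 5: i = 4, freq = 10, n = 3
After iteration 6: i = 5, freq = 15, n = 4
After iteration 7: i = 6, freq = 21, n = 5
After iteration 8: i = 7, freq = 28, n = 6
After iteration 9: i = 8, freq = 36, n = 7
After iteration 10: i = 9, freq = 45, n = 8
Loop ends.

Final answer: 45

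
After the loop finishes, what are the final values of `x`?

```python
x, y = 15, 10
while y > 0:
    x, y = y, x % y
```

Let's trace through this code step by step.

Initialize: x = 15
Initialize: y = 10
Entering loop: while y > 0:
After iteration 1: x = 10, y = 5
After iteration 2: x = 5, y = 0
Loop ends.

Final answer: 5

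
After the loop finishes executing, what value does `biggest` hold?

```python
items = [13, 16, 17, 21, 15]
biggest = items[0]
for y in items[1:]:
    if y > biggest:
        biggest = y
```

Let's trace through this code step by step.

Initialize: items = [13, 16, 17, 21, 15]
Initialize: biggest = 13
Entering loop: for y in items[1:]:
After iteration 1: y = 16, biggest = 16
After iteration 2: y = 17, biggest = 17
After iteration 3: y = 21, biggest = 21
After iteration 4: y = 15, biggest = 21
Loop ends.

Final answer: 21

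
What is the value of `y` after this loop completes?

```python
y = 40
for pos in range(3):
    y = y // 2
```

Let's trace through this code step by step.

Initialize: y = 40
Entering loop: for pos in range(3):
After iteration 1: pos = 0, y = 20
After iteration 2: pos = 1, y = 10
After iteration 3: pos = 2, y = 5
Loop ends.

Final answer: 5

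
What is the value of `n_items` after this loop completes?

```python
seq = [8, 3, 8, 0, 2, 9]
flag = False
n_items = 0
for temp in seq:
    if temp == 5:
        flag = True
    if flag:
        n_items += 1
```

Let's trace through this code step by step.

Initialize: seq = [8, 3, 8, 0, 2, 9]
Initialize: flag = False
Initialize: n_items = 0
Entering loop: for temp in seq:
After iteration 1: temp = 8, n_items = 0
After iteration 2: temp = 3, n_items = 0
After iteration 3: temp = 8, n_items = 0
After iteration 4: temp = 0, n_items = 0
After iteration 5: temp = 2, n_items = 0
After iteration 6: temp = 9, n_items = 0
Loop ends.

Final answer: 0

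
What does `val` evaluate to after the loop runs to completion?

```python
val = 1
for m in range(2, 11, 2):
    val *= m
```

Let's trace through this code step by step.

Initialize: val = 1
Entering loop: for m in range(2, 11, 2):
After iteration 1: m = 2, val = 2
After iteration 2: m = 4, val = 8
After iteration 3: m = 6, val = 48
After iteration 4: m = 8, val = 384
After iteration 5: m = 10, val = 3840
Loop ends.

Final answer: 3840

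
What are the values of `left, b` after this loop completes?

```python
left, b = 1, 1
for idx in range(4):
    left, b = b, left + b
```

Let's trace through this code step by step.

Initialize: left = 1
Initialize: b = 1
Entering loop: for idx in range(4):
After iteration 1: idx = 0, left = 1, b = 2
After iteration 2: idx = 1, left = 2, b = 3
After iteration 3: idx = 2, left = 3, b = 5
After iteration 4: idx = 3, left = 5, b = 8
Loop ends.

Final answer: 5, 8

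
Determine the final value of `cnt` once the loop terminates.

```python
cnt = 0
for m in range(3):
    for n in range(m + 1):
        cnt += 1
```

Let's trace through this code step by step.

Initialize: cnt = 0
Entering loop: for m in range(3):
After iteration 1: m = 0, cnt = 1, n = 0
After iteration 2: m = 1, cnt = 3, n = 1
After iteration 3: m = 2, cnt = 6, n = 2
Loop ends.

Final answer: 6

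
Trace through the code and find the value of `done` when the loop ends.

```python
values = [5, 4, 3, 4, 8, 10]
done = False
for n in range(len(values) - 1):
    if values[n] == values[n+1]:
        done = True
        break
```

Let's trace through this code step by step.

Initialize: values = [5, 4, 3, 4, 8, 10]
Initialize: done = False
Entering loop: for n in range(len(values) - 1):
After iteration 1: n = 0, done = False
After iteration 2: n = 1, done = False
After iteration 3: n = 2, done = False
After iteration 4: n = 3, done = False
After iteration 5: n = 4, done = False
Loop ends.

Final answer: False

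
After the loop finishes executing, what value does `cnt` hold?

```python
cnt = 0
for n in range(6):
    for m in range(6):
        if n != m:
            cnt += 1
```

Let's trace through this code step by step.

Initialize: cnt = 0
Entering loop: for n in range(6):
After iteration 1: n = 0, cnt = 5
After iteration 2: n = 1, cnt = 10
After iteration 3: n = 2, cnt = 15
After iteration 4: n = 3, cnt = 20
After iteration 5: n = 4, cnt = 25
After iteration 6: n = 5, cnt = 30
Loop ends.

Final answer: 30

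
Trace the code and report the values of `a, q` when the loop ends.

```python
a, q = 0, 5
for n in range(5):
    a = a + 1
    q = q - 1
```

Let's trace through this code step by step.

Initialize: a = 0
Initialize: q = 5
Entering loop: for n in range(5):
After iteration 1: n = 0, a = 1, q = 4
After iteration 2: n = 1, a = 2, q = 3
After iteration 3: n = 2, a = 3, q = 2
After iteration 4: n = 3, a = 4, q = 1
After iteration 5: n = 4, a = 5, q = 0
Loop ends.

Final answer: 5, 0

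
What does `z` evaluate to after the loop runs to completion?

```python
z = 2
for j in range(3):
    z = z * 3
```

Let's trace through this code step by step.

Initialize: z = 2
Entering loop: for j in range(3):
After iteration 1: j = 0, z = 6
After iteration 2: j = 1, z = 18
After iteration 3: j = 2, z = 54
Loop ends.

Final answer: 54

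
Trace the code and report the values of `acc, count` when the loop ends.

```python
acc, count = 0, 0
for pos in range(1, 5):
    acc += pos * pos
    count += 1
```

Let's trace through this code step by step.

Initialize: acc = 0
Initialize: count = 0
Entering loop: for pos in range(1, 5):
After iteration 1: pos = 1, acc = 1, count = 1
After iteration 2: pos = 2, acc = 5, count = 2
After iteration 3: pos = 3, acc = 14, count = 3
After iteration 4: pos = 4, acc = 30, count = 4
Loop ends.

Final answer: 30, 4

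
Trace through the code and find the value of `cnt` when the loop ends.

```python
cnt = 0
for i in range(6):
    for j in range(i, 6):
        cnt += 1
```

Let's trace through this code step by step.

Initialize: cnt = 0
Entering loop: for i in range(6):
After iteration 1: i = 0, cnt = 6
After iteration 2: i = 1, cnt = 11
After iteration 3: i = 2, cnt = 15
After iteration 4: i = 3, cnt = 18
After iteration 5: i = 4, cnt = 20
After iteration 6: i = 5, cnt = 21
Loop ends.

Final answer: 21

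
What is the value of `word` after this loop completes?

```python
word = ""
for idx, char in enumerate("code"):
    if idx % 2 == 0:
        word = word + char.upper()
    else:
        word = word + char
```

Let's trace through this code step by step.

Initialize: word = ''
Entering loop: for idx, char in enumerate("code"):
After iteration 1: idx = 0, char = 'c', word = 'C'
After iteration 2: idx = 1, char = 'o', word = 'Co'
After iteration 3: idx = 2, char = 'd', word = 'CoD'
After iteration 4: idx = 3, char = 'e', word = 'CoDe'
Loop ends.

Final answer: 'CoDe'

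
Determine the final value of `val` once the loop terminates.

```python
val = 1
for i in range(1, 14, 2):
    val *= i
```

Let's trace through this code step by step.

Initialize: val = 1
Entering loop: for i in range(1, 14, 2):
After iteration 1: i = 1, val = 1
After iteration 2: i = 3, val = 3
After iteration 3: i = 5, val = 15
After iteration 4: i = 7, val = 105
After iteration 5: i = 9, val = 945
After iteration 6: i = 11, val = 10395
After iteration 7: i = 13, val = 135135
Loop ends.

Final answer: 135135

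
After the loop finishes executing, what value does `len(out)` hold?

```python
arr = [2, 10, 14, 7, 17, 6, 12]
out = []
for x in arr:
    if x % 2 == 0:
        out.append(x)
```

Let's trace through this code step by step.

Initialize: arr = [2, 10, 14, 7, 17, 6, 12]
Initialize: out = []
Entering loop: for x in arr:
After iteration 1: x = 2, out = [2]
After iteration 2: x = 10, out = [2, 10]
After iteration 3: x = 14, out = [2, 10, 14]
After iteration 4: x = 7, out = [2, 10, 14]
After iteration 5: x = 17, out = [2, 10, 14]
After iteration 6: x = 6, out = [2, 10, 14, 6]
After iteration 7: x = 12, out = [2, 10, 14, 6, 12]
Loop ends.
len(out) = 5

Final answer: 5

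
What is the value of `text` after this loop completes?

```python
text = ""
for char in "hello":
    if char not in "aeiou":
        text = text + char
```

Let's trace through this code step by step.

Initialize: text = ''
Entering loop: for char in "hello":
After iteration 1: char = 'h', text = 'h'
After iteration 2: char = 'e', text = 'h'
After iteration 3: char = 'l', text = 'hl'
After iteration 4: char = 'l', text = 'hll'
After iteration 5: char = 'o', text = 'hll'
Loop ends.

Final answer: 'hll'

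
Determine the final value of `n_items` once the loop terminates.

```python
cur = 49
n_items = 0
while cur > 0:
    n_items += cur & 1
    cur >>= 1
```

Let's trace through this code step by step.

Initialize: cur = 49
Initialize: n_items = 0
Entering loop: while cur > 0:
After iteration 1: cur = 24, n_items = 1
After iteration 2: cur = 12, n_items = 1
After iteration 3: cur = 6, n_items = 1
After iteration 4: cur = 3, n_items = 1
After iteration 5: cur = 1, n_items = 2
After iteration 6: cur = 0, n_items = 3
Loop ends.

Final answer: 3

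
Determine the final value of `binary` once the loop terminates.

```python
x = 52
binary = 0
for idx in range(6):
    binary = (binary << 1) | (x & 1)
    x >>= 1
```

Let's trace through this code step by step.

Initialize: x = 52
Initialize: binary = 0
Entering loop: for idx in range(6):
After iteration 1: idx = 0, x = 26, binary = 0
After iteration 2: idx = 1, x = 13, binary = 0
After iteration 3: idx = 2, x = 6, binary = 1
After iteration 4: idx = 3, x = 3, binary = 2
After iteration 5: idx = 4, x = 1, binary = 5
After iteration 6: idx = 5, x = 0, binary = 11
Loop ends.

Final answer: 11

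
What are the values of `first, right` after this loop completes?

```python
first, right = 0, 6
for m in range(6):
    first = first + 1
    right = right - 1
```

Let's trace through this code step by step.

Initialize: first = 0
Initialize: right = 6
Entering loop: for m in range(6):
After iteration 1: m = 0, first = 1, right = 5
After iteration 2: m = 1, first = 2, right = 4
After iteration 3: m = 2, first = 3, right = 3
After iteration 4: m = 3, first = 4, right = 2
After iteration 5: m = 4, first = 5, right = 1
After iteration 6: m = 5, first = 6, right = 0
Loop ends.

Final answer: 6, 0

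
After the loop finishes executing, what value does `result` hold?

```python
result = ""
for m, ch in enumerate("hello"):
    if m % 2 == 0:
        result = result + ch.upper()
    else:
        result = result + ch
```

Let's trace through this code step by step.

Initialize: result = ''
Entering loop: for m, ch in enumerate("hello"):
After iteration 1: m = 0, ch = 'h', result = 'H'
After iteration 2: m = 1, ch = 'e', result = 'He'
After iteration 3: m = 2, ch = 'l', result = 'HeL'
After iteration 4: m = 3, ch = 'l', result = 'HeLl'
After iteration 5: m = 4, ch = 'o', result = 'HeLlO'
Loop ends.

Final answer: 'HeLlO'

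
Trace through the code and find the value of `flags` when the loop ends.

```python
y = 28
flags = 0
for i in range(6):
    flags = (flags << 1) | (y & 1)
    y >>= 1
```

Let's trace through this code step by step.

Initialize: y = 28
Initialize: flags = 0
Entering loop: for i in range(6):
After iteration 1: i = 0, y = 14, flags = 0
After iteration 2: i = 1, y = 7, flags = 0
After iteration 3: i = 2, y = 3, flags = 1
After iteration 4: i = 3, y = 1, flags = 3
After iteration 5: i = 4, y = 0, flags = 7
After iteration 6: i = 5, y = 0, flags = 14
Loop ends.

Final answer: 14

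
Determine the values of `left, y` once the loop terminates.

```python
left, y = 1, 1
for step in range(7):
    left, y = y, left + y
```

Let's trace through this code step by step.

Initialize: left = 1
Initialize: y = 1
Entering loop: for step in range(7):
After iteration 1: step = 0, left = 1, y = 2
After iteration 2: step = 1, left = 2, y = 3
After iteration 3: step = 2, left = 3, y = 5
After iteration 4: step = 3, left = 5, y = 8
After iteration 5: step = 4, left = 8, y = 13
After iteration 6: step = 5, left = 13, y = 21
After iteration 7: step = 6, left = 21, y = 34
Loop ends.

Final answer: 21, 34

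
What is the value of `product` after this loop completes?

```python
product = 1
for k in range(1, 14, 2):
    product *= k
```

Let's trace through this code step by step.

Initialize: product = 1
Entering loop: for k in range(1, 14, 2):
After iteration 1: k = 1, product = 1
After iteration 2: k = 3, product = 3
After iteration 3: k = 5, product = 15
After iteration 4: k = 7, product = 105
After iteration 5: k = 9, product = 945
After iteration 6: k = 11, product = 10395
After iteration 7: k = 13, product = 135135
Loop ends.

Final answer: 135135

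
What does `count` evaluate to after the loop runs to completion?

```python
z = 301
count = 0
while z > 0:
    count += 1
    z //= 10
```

Let's trace through this code step by step.

Initialize: z = 301
Initialize: count = 0
Entering loop: while z > 0:
After iteration 1: z = 30, count = 1
After iteration 2: z = 3, count = 2
After iteration 3: z = 0, count = 3
Loop ends.

Final answer: 3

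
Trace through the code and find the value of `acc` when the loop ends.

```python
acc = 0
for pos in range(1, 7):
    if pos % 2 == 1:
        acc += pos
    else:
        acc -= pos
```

Let's trace through this code step by step.

Initialize: acc = 0
Entering loop: for pos in range(1, 7):
After iteration 1: pos = 1, acc = 1
After iteration 2: pos = 2, acc = -1
After iteration 3: pos = 3, acc = 2
After iteration 4: pos = 4, acc = -2
After iteration 5: pos = 5, acc = 3
After iteration 6: pos = 6, acc = -3
Loop ends.

Final answer: -3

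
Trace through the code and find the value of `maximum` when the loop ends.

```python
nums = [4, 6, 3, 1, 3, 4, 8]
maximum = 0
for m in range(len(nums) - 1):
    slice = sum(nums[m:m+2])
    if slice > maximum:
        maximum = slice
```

Let's trace through this code step by step.

Initialize: nums = [4, 6, 3, 1, 3, 4, 8]
Initialize: maximum = 0
Entering loop: for m in range(len(nums) - 1):
After iteration 1: m = 0, maximum = 10, slice = 10
After iteration 2: m = 1, maximum = 10, slice = 9
After iteration 3: m = 2, maximum = 10, slice = 4
After iteration 4: m = 3, maximum = 10, slice = 4
After iteration 5: m = 4, maximum = 10, slice = 7
After iteration 6: m = 5, maximum = 12, slice = 12
Loop ends.

Final answer: 12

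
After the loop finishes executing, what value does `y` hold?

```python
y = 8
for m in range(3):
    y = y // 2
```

Let's trace through this code step by step.

Initialize: y = 8
Entering loop: for m in range(3):
After iteration 1: m = 0, y = 4
After iteration 2: m = 1, y = 2
After iteration 3: m = 2, y = 1
Loop ends.

Final answer: 1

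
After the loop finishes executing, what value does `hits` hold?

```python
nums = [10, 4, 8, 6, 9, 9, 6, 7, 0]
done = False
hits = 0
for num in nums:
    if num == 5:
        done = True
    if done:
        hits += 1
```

Let's trace through this code step by step.

Initialize: nums = [10, 4, 8, 6, 9, 9, 6, 7, 0]
Initialize: done = False
Initialize: hits = 0
Entering loop: for num in nums:
After iteration 1: num = 10, hits = 0
After iteration 2: num = 4, hits = 0
After iteration 3: num = 8, hits = 0
After iteration 4: num = 6, hits = 0
After iteration 5: num = 9, hits = 0
After iteration 6: num = 9, hits = 0
After iteration 7: num = 6, hits = 0
After iteration 8: num = 7, hits = 0
After iteration 9: num = 0, hits = 0
Loop ends.

Final answer: 0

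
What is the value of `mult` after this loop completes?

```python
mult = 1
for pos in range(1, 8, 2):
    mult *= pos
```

Let's trace through this code step by step.

Initialize: mult = 1
Entering loop: for pos in range(1, 8, 2):
After iteration 1: pos = 1, mult = 1
After iteration 2: pos = 3, mult = 3
After iteration 3: pos = 5, mult = 15
After iteration 4: pos = 7, mult = 105
Loop ends.

Final answer: 105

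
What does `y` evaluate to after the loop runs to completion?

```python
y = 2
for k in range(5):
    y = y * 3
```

Let's trace through this code step by step.

Initialize: y = 2
Entering loop: for k in range(5):
After iteration 1: k = 0, y = 6
After iteration 2: k = 1, y = 18
After iteration 3: k = 2, y = 54
After iteration 4: k = 3, y = 162
After iteration 5: k = 4, y = 486
Loop ends.

Final answer: 486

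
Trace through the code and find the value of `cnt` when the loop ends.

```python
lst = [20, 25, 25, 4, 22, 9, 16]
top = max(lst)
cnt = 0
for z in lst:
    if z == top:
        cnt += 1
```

Let's trace through this code step by step.

Initialize: lst = [20, 25, 25, 4, 22, 9, 16]
Initialize: top = 25
Initialize: cnt = 0
Entering loop: for z in lst:
After iteration 1: z = 20, cnt = 0
After iteration 2: z = 25, cnt = 1
After iteration 3: z = 25, cnt = 2
After iteration 4: z = 4, cnt = 2
After iteration 5: z = 22, cnt = 2
After iteration 6: z = 9, cnt = 2
After iteration 7: z = 16, cnt = 2
Loop ends.

Final answer: 2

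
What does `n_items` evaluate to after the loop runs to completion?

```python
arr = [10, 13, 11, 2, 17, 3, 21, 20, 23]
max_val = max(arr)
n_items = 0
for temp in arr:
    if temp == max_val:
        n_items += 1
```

Let's trace through this code step by step.

Initialize: arr = [10, 13, 11, 2, 17, 3, 21, 20, 23]
Initialize: max_val = 23
Initialize: n_items = 0
Entering loop: for temp in arr:
After iteration 1: temp = 10, n_items = 0
After iteration 2: temp = 13, n_items = 0
After iteration 3: temp = 11, n_items = 0
After iteration 4: temp = 2, n_items = 0
After iteration 5: temp = 17, n_items = 0
After iteration 6: temp = 3, n_items = 0
After iteration 7: temp = 21, n_items = 0
After iteration 8: temp = 20, n_items = 0
After iteration 9: temp = 23, n_items = 1
Loop ends.

Final answer: 1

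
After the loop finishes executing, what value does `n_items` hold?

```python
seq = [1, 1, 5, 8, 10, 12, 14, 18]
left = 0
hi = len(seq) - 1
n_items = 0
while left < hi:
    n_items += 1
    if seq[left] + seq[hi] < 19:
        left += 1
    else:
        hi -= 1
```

Let's trace through this code step by step.

Initialize: seq = [1, 1, 5, 8, 10, 12, 14, 18]
Initialize: left = 0
Initialize: hi = 7
Initialize: n_items = 0
Entering loop: while left < hi:
After iteration 1: left = 0, hi = 6, n_items = 1
After iteration 2: left = 1, hi = 6, n_items = 2
After iteration 3: left = 2, hi = 6, n_items = 3
After iteration 4: left = 2, hi = 5, n_items = 4
After iteration 5: left = 3, hi = 5, n_items = 5
After iteration 6: left = 3, hi = 4, n_items = 6
After iteration 7: left = 4, hi = 4, n_items = 7
Loop ends.

Final answer: 7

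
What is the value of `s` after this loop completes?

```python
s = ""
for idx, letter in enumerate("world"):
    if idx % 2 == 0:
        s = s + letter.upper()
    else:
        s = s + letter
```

Let's trace through this code step by step.

Initialize: s = ''
Entering loop: for idx, letter in enumerate("world"):
After iteration 1: idx = 0, letter = 'w', s = 'W'
After iteration 2: idx = 1, letter = 'o', s = 'Wo'
After iteration 3: idx = 2, letter = 'r', s = 'WoR'
After iteration 4: idx = 3, letter = 'l', s = 'WoRl'
After iteration 5: idx = 4, letter = 'd', s = 'WoRlD'
Loop ends.

Final answer: 'WoRlD'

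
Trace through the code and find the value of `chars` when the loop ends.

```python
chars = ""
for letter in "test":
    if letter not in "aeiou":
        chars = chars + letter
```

Let's trace through this code step by step.

Initialize: chars = ''
Entering loop: for letter in "test":
After iteration 1: letter = 't', chars = 't'
After iteration 2: letter = 'e', chars = 't'
After iteration 3: letter = 's', chars = 'ts'
After iteration 4: letter = 't', chars = 'tst'
Loop ends.

Final answer: 'tst'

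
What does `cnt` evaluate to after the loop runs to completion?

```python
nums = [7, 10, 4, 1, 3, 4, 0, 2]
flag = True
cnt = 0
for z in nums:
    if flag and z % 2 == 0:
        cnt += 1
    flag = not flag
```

Let's trace through this code step by step.

Initialize: nums = [7, 10, 4, 1, 3, 4, 0, 2]
Initialize: flag = True
Initialize: cnt = 0
Entering loop: for z in nums:
After iteration 1: z = 7, flag = False, cnt = 0
After iteration 2: z = 10, flag = True, cnt = 0
After iteration 3: z = 4, flag = False, cnt = 1
After iteration 4: z = 1, flag = True, cnt = 1
After iteration 5: z = 3, flag = False, cnt = 1
After iteration 6: z = 4, flag = True, cnt = 1
After iteration 7: z = 0, flag = False, cnt = 2
After iteration 8: z = 2, flag = True, cnt = 2
Loop ends.

Final answer: 2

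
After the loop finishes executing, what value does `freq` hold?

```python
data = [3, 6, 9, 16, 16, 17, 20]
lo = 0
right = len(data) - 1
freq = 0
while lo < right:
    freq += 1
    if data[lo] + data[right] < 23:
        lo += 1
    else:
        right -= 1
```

Let's trace through this code step by step.

Initialize: data = [3, 6, 9, 16, 16, 17, 20]
Initialize: lo = 0
Initialize: right = 6
Initialize: freq = 0
Entering loop: while lo < right:
After iteration 1: lo = 0, right = 5, freq = 1
After iteration 2: lo = 1, right = 5, freq = 2
After iteration 3: lo = 1, right = 4, freq = 3
After iteration 4: lo = 2, right = 4, freq = 4
After iteration 5: lo = 2, right = 3, freq = 5
After iteration 6: lo = 2, right = 2, freq = 6
Loop ends.

Final answer: 6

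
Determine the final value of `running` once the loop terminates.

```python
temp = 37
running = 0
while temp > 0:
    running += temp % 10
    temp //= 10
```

Let's trace through this code step by step.

Initialize: temp = 37
Initialize: running = 0
Entering loop: while temp > 0:
After iteration 1: temp = 3, running = 7
After iteration 2: temp = 0, running = 10
Loop ends.

Final answer: 10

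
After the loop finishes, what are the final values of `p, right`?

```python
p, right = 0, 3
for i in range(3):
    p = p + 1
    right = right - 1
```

Let's trace through this code step by step.

Initialize: p = 0
Initialize: right = 3
Entering loop: for i in range(3):
After iteration 1: i = 0, p = 1, right = 2
After iteration 2: i = 1, p = 2, right = 1
After iteration 3: i = 2, p = 3, right = 0
Loop ends.

Final answer: 3, 0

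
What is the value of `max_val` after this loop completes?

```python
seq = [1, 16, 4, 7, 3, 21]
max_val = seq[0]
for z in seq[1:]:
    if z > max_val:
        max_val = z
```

Let's trace through this code step by step.

Initialize: seq = [1, 16, 4, 7, 3, 21]
Initialize: max_val = 1
Entering loop: for z in seq[1:]:
After iteration 1: z = 16, max_val = 16
After iteration 2: z = 4, max_val = 16
After iteration 3: z = 7, max_val = 16
After iteration 4: z = 3, max_val = 16
After iteration 5: z = 21, max_val = 21
Loop ends.

Final answer: 21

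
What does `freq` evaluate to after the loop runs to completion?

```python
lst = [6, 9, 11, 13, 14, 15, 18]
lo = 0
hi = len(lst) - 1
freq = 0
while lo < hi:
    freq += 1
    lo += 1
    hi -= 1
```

Let's trace through this code step by step.

Initialize: lst = [6, 9, 11, 13, 14, 15, 18]
Initialize: lo = 0
Initialize: hi = 6
Initialize: freq = 0
Entering loop: while lo < hi:
After iteration 1: lo = 1, hi = 5, freq = 1
After iteration 2: lo = 2, hi = 4, freq = 2
After iteration 3: lo = 3, hi = 3, freq = 3
Loop ends.

Final answer: 3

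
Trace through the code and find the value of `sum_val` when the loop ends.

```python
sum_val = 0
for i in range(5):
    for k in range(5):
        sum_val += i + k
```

Let's trace through this code step by step.

Initialize: sum_val = 0
Entering loop: for i in range(5):
After iteration 1: i = 0, sum_val = 10
After iteration 2: i = 1, sum_val = 25
After iteration 3: i = 2, sum_val = 45
After iteration 4: i = 3, sum_val = 70
After iteration 5: i = 4, sum_val = 100
Loop ends.

Final answer: 100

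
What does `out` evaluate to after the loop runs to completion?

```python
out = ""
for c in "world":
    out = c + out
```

Let's trace through this code step by step.

Initialize: out = ''
Entering loop: for c in "world":
After iteration 1: c = 'w', out = 'w'
After iteration 2: c = 'o', out = 'ow'
After iteration 3: c = 'r', out = 'row'
After iteration 4: c = 'l', out = 'lrow'
After iteration 5: c = 'd', out = 'dlrow'
Loop ends.

Final answer: 'dlrow'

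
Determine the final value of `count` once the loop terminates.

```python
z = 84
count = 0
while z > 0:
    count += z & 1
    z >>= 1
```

Let's trace through this code step by step.

Initialize: z = 84
Initialize: count = 0
Entering loop: while z > 0:
After iteration 1: z = 42, count = 0
After iteration 2: z = 21, count = 0
After iteration 3: z = 10, count = 1
After iteration 4: z = 5, count = 1
After iteration 5: z = 2, count = 2
After iteration 6: z = 1, count = 2
After iteration 7: z = 0, count = 3
Loop ends.

Final answer: 3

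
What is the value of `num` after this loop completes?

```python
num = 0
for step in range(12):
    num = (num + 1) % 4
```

Let's trace through this code step by step.

Initialize: num = 0
Entering loop: for step in range(12):
After iteration 1: step = 0, num = 1
After iteration 2: step = 1, num = 2
After iteration 3: step = 2, num = 3
After iteration 4: step = 3, num = 0
After iteration 5: step = 4, num = 1
After iteration 6: step = 5, num = 2
After iteration 7: step = 6, num = 3
After iteration 8: step = 7, num = 0
After iteration 9: step = 8, num = 1
After iteration 10: step = 9, num = 2
After iteration 11: step = 10, num = 3
After iteration 12: step = 11, num = 0
Loop ends.

Final answer: 0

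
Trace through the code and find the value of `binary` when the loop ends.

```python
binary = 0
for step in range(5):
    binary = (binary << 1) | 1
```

Let's trace through this code step by step.

Initialize: binary = 0
Entering loop: for step in range(5):
After iteration 1: step = 0, binary = 1
After iteration 2: step = 1, binary = 3
After iteration 3: step = 2, binary = 7
After iteration 4: step = 3, binary = 15
After iteration 5: step = 4, binary = 31
Loop ends.

Final answer: 31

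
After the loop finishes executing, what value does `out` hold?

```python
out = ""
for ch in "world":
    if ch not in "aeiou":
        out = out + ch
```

Let's trace through this code step by step.

Initialize: out = ''
Entering loop: for ch in "world":
After iteration 1: ch = 'w', out = 'w'
After iteration 2: ch = 'o', out = 'w'
After iteration 3: ch = 'r', out = 'wr'
After iteration 4: ch = 'l', out = 'wrl'
After iteration 5: ch = 'd', out = 'wrld'
Loop ends.

Final answer: 'wrld'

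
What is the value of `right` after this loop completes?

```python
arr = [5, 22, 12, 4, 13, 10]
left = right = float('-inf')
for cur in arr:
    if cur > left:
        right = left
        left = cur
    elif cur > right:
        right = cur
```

Let's trace through this code step by step.

Initialize: arr = [5, 22, 12, 4, 13, 10]
Initialize: left = -inf
Initialize: right = -inf
Entering loop: for cur in arr:
After iteration 1: cur = 5, left = 5, right = -inf
After iteration 2: cur = 22, left = 22, right = 5
After iteration 3: cur = 12, left = 22, right = 12
After iteration 4: cur = 4, left = 22, right = 12
After iteration 5: cur = 13, left = 22, right = 13
After iteration 6: cur = 10, left = 22, right = 13
Loop ends.

Final answer: 13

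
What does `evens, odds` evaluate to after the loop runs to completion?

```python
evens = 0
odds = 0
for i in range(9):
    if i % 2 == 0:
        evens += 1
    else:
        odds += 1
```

Let's trace through this code step by step.

Initialize: evens = 0
Initialize: odds = 0
Entering loop: for i in range(9):
After iteration 1: i = 0, evens = 1, odds = 0
After iteration 2: i = 1, evens = 1, odds = 1
After iteration 3: i = 2, evens = 2, odds = 1
After iteration 4: i = 3, evens = 2, odds = 2
After iteration 5: i = 4, evens = 3, odds = 2
After iteration 6: i = 5, evens = 3, odds = 3
After iteration 7: i = 6, evens = 4, odds = 3
After iteration 8: i = 7, evens = 4, odds = 4
After iteration 9: i = 8, evens = 5, odds = 4
Loop ends.

Final answer: 5, 4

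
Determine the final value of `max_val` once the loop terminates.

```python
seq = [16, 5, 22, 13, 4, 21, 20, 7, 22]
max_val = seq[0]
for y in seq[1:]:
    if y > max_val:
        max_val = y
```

Let's trace through this code step by step.

Initialize: seq = [16, 5, 22, 13, 4, 21, 20, 7, 22]
Initialize: max_val = 16
Entering loop: for y in seq[1:]:
After iteration 1: y = 5, max_val = 16
After iteration 2: y = 22, max_val = 22
After iteration 3: y = 13, max_val = 22
After iteration 4: y = 4, max_val = 22
After iteration 5: y = 21, max_val = 22
After iteration 6: y = 20, max_val = 22
After iteration 7: y = 7, max_val = 22
After iteration 8: y = 22, max_val = 22
Loop ends.

Final answer: 22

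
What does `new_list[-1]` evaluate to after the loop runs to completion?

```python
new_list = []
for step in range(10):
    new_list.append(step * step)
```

Let's trace through this code step by step.

Initialize: new_list = []
Entering loop: for step in range(10):
After iteration 1: step = 0, new_list = [0]
After iteration 2: step = 1, new_list = [0, 1]
After iteration 3: step = 2, new_list = [0, 1, 4]
After iteration 4: step = 3, new_list = [0, 1, 4, 9]
After iteration 5: step = 4, new_list = [0, 1, 4, 9, 16]
After iteration 6: step = 5, new_list = [0, 1, 4, 9, 16, 25]
After iteration 7: step = 6, new_list = [0, 1, 4, 9, 16, 25, 36]
After iteration 8: step = 7, new_list = [0, 1, 4, 9, 16, 25, 36, 49]
After iteration 9: step = 8, new_list = [0, 1, 4, 9, 16, 25, 36, 49, 64]
After iteration 10: step = 9, new_list = [0, 1, 4, 9, 16, 25, 36, 49, 64, 81]
Loop ends.
new_list[-1] = 81

Final answer: 81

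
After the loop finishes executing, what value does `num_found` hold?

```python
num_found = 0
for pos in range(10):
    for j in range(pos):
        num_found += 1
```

Let's trace through this code step by step.

Initialize: num_found = 0
Entering loop: for pos in range(10):
After iteration 1: pos = 0, num_found = 0
After iteration 2: pos = 1, num_found = 1, j = 0
After iteration 3: pos = 2, num_found = 3, j = 1
After iteration 4: pos = 3, num_found = 6, j = 2
After iteration 5: pos = 4, num_found = 10, j = 3
After iteration 6: pos = 5, num_found = 15, j = 4
After iteration 7: pos = 6, num_found = 21, j = 5
After iteration 8: pos = 7, num_found = 28, j = 6
After iteration 9: pos = 8, num_found = 36, j = 7
After iteration 10: pos = 9, num_found = 45, j = 8
Loop ends.

Final answer: 45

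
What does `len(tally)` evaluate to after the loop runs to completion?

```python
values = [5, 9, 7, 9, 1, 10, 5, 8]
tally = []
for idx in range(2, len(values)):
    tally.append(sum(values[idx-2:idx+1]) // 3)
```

Let's trace through this code step by step.

Initialize: values = [5, 9, 7, 9, 1, 10, 5, 8]
Initialize: tally = []
Entering loop: for idx in range(2, len(values)):
After iteration 1: idx = 2, tally = [7]
After iteration 2: idx = 3, tally = [7, 8]
After iteration 3: idx = 4, tally = [7, 8, 5]
After iteration 4: idx = 5, tally = [7, 8, 5, 6]
After iteration 5: idx = 6, tally = [7, 8, 5, 6, 5]
After iteration 6: idx = 7, tally = [7, 8, 5, 6, 5, 7]
Loop ends.
len(tally) = 6

Final answer: 6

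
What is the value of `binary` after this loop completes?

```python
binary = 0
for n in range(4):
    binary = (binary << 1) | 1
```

Let's trace through this code step by step.

Initialize: binary = 0
Entering loop: for n in range(4):
After iteration 1: n = 0, binary = 1
After iteration 2: n = 1, binary = 3
After iteration 3: n = 2, binary = 7
After iteration 4: n = 3, binary = 15
Loop ends.

Final answer: 15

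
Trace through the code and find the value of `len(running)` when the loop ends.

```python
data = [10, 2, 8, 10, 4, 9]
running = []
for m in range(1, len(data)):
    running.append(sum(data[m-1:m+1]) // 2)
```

Let's trace through this code step by step.

Initialize: data = [10, 2, 8, 10, 4, 9]
Initialize: running = []
Entering loop: for m in range(1, len(data)):
After iteration 1: m = 1, running = [6]
After iteration 2: m = 2, running = [6, 5]
After iteration 3: m = 3, running = [6, 5, 9]
After iteration 4: m = 4, running = [6, 5, 9, 7]
After iteration 5: m = 5, running = [6, 5, 9, 7, 6]
Loop ends.
len(running) = 5

Final answer: 5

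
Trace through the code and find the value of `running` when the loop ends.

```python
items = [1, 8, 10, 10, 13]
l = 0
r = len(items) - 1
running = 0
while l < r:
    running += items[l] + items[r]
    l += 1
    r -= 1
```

Let's trace through this code step by step.

Initialize: items = [1, 8, 10, 10, 13]
Initialize: l = 0
Initialize: r = 4
Initialize: running = 0
Entering loop: while l < r:
After iteration 1: l = 1, r = 3, running = 14
After iteration 2: l = 2, r = 2, running = 32
Loop ends.

Final answer: 32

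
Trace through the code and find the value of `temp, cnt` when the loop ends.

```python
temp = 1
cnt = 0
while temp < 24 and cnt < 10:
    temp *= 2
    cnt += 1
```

Let's trace through this code step by step.

Initialize: temp = 1
Initialize: cnt = 0
Entering loop: while temp < 24 and cnt < 10:
After iteration 1: temp = 2, cnt = 1
After iteration 2: temp = 4, cnt = 2
After iteration 3: temp = 8, cnt = 3
After iteration 4: temp = 16, cnt = 4
After iteration 5: temp = 32, cnt = 5
Loop ends.

Final answer: 32, 5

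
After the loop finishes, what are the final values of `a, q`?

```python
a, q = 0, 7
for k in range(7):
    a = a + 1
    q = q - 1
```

Let's trace through this code step by step.

Initialize: a = 0
Initialize: q = 7
Entering loop: for k in range(7):
After iteration 1: k = 0, a = 1, q = 6
After iteration 2: k = 1, a = 2, q = 5
After iteration 3: k = 2, a = 3, q = 4
After iteration 4: k = 3, a = 4, q = 3
After iteration 5: k = 4, a = 5, q = 2
After iteration 6: k = 5, a = 6, q = 1
After iteration 7: k = 6, a = 7, q = 0
Loop ends.

Final answer: 7, 0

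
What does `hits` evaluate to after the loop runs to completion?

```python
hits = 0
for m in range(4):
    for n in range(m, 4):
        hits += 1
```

Let's trace through this code step by step.

Initialize: hits = 0
Entering loop: for m in range(4):
After iteration 1: m = 0, hits = 4
After iteration 2: m = 1, hits = 7
After iteration 3: m = 2, hits = 9
After iteration 4: m = 3, hits = 10
Loop ends.

Final answer: 10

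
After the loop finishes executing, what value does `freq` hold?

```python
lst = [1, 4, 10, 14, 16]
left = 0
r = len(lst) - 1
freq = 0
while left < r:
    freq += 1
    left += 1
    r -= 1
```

Let's trace through this code step by step.

Initialize: lst = [1, 4, 10, 14, 16]
Initialize: left = 0
Initialize: r = 4
Initialize: freq = 0
Entering loop: while left < r:
After iteration 1: left = 1, r = 3, freq = 1
After iteration 2: left = 2, r = 2, freq = 2
Loop ends.

Final answer: 2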